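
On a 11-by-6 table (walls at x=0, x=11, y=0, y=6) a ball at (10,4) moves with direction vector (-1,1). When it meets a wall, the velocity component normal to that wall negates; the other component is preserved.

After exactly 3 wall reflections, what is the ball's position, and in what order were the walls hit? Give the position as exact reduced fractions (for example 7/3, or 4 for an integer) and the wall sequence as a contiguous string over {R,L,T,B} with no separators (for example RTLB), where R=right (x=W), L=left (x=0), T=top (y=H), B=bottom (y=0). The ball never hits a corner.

Final position: (0,2)
Wall sequence: TBL

1. t=2 → T at (8,6); v=(-1,-1)
2. t=6 → B at (2,0); v=(-1,1)
3. t=2 → L at (0,2); v=(1,1)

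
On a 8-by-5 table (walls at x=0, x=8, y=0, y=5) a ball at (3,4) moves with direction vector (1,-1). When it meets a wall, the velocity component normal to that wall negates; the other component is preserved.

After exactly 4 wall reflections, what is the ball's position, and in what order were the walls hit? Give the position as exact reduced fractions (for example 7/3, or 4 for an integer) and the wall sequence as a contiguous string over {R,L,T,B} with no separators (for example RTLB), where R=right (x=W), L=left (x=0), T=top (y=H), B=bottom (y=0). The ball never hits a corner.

Final position: (0,1)
Wall sequence: BRTL

1. t=4 → B at (7,0); v=(1,1)
2. t=1 → R at (8,1); v=(-1,1)
3. t=4 → T at (4,5); v=(-1,-1)
4. t=4 → L at (0,1); v=(1,-1)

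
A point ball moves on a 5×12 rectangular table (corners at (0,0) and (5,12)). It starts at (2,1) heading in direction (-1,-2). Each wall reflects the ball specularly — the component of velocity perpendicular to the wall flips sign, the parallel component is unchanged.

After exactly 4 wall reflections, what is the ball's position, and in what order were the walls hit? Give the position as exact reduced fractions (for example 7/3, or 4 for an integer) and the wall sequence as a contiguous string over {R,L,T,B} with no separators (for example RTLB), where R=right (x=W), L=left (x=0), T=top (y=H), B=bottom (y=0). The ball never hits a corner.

1. t=1/2 → B at (3/2,0); v=(-1,2)
2. t=3/2 → L at (0,3); v=(1,2)
3. t=9/2 → T at (9/2,12); v=(1,-2)
4. t=1/2 → R at (5,11); v=(-1,-2)

Final position: (5,11)
Wall sequence: BLTR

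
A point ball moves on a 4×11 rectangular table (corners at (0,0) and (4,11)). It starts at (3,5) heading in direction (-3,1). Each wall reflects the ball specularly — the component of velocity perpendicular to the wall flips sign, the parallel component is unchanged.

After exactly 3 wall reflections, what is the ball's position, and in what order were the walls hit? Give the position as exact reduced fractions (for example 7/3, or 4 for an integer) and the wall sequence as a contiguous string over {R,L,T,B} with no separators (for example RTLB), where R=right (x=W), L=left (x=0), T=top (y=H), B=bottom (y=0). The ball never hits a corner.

Final position: (0,26/3)
Wall sequence: LRL

1. t=1 → L at (0,6); v=(3,1)
2. t=4/3 → R at (4,22/3); v=(-3,1)
3. t=4/3 → L at (0,26/3); v=(3,1)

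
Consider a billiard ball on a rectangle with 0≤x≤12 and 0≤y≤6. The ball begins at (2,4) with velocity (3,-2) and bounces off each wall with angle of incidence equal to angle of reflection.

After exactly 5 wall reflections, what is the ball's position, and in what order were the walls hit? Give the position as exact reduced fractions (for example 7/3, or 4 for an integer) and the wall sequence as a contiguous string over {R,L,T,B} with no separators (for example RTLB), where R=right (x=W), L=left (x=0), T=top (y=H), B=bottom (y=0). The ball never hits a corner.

Final position: (2,0)
Wall sequence: BRTLB

1. t=2 → B at (8,0); v=(3,2)
2. t=4/3 → R at (12,8/3); v=(-3,2)
3. t=5/3 → T at (7,6); v=(-3,-2)
4. t=7/3 → L at (0,4/3); v=(3,-2)
5. t=2/3 → B at (2,0); v=(3,2)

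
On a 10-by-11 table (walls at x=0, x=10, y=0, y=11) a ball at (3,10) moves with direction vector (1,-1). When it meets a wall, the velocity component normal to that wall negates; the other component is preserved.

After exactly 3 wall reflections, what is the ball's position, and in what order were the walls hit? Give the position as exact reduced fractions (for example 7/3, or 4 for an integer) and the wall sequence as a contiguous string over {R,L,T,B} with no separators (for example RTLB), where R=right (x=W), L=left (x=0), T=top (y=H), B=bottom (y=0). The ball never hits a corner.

1. t=7 → R at (10,3); v=(-1,-1)
2. t=3 → B at (7,0); v=(-1,1)
3. t=7 → L at (0,7); v=(1,1)

Final position: (0,7)
Wall sequence: RBL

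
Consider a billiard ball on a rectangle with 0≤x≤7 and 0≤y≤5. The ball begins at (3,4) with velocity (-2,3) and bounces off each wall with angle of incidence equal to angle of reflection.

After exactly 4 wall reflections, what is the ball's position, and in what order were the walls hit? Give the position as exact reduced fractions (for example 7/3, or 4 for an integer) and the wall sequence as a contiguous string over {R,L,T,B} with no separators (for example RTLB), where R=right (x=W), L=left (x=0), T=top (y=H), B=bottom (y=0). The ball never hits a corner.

Final position: (13/3,5)
Wall sequence: TLBT

1. t=1/3 → T at (7/3,5); v=(-2,-3)
2. t=7/6 → L at (0,3/2); v=(2,-3)
3. t=1/2 → B at (1,0); v=(2,3)
4. t=5/3 → T at (13/3,5); v=(2,-3)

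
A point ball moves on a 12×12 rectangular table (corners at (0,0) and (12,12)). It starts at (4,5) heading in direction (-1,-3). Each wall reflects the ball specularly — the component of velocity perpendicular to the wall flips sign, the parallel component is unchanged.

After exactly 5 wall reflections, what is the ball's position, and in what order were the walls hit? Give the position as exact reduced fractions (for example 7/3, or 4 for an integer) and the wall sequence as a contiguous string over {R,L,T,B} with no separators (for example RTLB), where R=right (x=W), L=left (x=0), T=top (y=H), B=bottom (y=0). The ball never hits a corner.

1. t=5/3 → B at (7/3,0); v=(-1,3)
2. t=7/3 → L at (0,7); v=(1,3)
3. t=5/3 → T at (5/3,12); v=(1,-3)
4. t=4 → B at (17/3,0); v=(1,3)
5. t=4 → T at (29/3,12); v=(1,-3)

Final position: (29/3,12)
Wall sequence: BLTBT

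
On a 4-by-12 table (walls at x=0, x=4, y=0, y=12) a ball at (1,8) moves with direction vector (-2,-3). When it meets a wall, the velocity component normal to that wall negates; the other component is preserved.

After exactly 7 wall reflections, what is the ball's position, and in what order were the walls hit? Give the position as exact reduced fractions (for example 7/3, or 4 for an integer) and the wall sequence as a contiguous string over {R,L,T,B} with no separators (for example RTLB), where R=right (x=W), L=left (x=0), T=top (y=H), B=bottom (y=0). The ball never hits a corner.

1. t=1/2 → L at (0,13/2); v=(2,-3)
2. t=2 → R at (4,1/2); v=(-2,-3)
3. t=1/6 → B at (11/3,0); v=(-2,3)
4. t=11/6 → L at (0,11/2); v=(2,3)
5. t=2 → R at (4,23/2); v=(-2,3)
6. t=1/6 → T at (11/3,12); v=(-2,-3)
7. t=11/6 → L at (0,13/2); v=(2,-3)

Final position: (0,13/2)
Wall sequence: LRBLRTL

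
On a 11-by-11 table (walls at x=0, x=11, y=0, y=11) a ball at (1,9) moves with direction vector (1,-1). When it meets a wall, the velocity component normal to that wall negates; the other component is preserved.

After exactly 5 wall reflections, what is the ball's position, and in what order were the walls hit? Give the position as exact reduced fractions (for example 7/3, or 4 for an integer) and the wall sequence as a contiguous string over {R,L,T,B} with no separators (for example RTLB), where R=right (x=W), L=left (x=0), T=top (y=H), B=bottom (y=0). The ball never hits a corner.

Final position: (10,0)
Wall sequence: BRTLB

1. t=9 → B at (10,0); v=(1,1)
2. t=1 → R at (11,1); v=(-1,1)
3. t=10 → T at (1,11); v=(-1,-1)
4. t=1 → L at (0,10); v=(1,-1)
5. t=10 → B at (10,0); v=(1,1)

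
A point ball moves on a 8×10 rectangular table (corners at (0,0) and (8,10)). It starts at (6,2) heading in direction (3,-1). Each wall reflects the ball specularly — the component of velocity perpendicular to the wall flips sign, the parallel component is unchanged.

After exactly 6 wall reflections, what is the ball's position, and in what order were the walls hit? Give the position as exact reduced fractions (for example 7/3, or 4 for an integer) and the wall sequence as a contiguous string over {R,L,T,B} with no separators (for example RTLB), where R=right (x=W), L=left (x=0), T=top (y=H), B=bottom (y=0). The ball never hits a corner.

Final position: (8,28/3)
Wall sequence: RBLRLR

1. t=2/3 → R at (8,4/3); v=(-3,-1)
2. t=4/3 → B at (4,0); v=(-3,1)
3. t=4/3 → L at (0,4/3); v=(3,1)
4. t=8/3 → R at (8,4); v=(-3,1)
5. t=8/3 → L at (0,20/3); v=(3,1)
6. t=8/3 → R at (8,28/3); v=(-3,1)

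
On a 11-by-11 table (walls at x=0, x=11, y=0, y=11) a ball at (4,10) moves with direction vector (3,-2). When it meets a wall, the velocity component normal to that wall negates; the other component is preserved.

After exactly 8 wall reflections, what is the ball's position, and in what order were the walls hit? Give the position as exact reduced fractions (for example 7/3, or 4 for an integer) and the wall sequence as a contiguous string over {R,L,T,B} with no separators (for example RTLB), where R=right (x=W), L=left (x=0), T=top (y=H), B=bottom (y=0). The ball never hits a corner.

1. t=7/3 → R at (11,16/3); v=(-3,-2)
2. t=8/3 → B at (3,0); v=(-3,2)
3. t=1 → L at (0,2); v=(3,2)
4. t=11/3 → R at (11,28/3); v=(-3,2)
5. t=5/6 → T at (17/2,11); v=(-3,-2)
6. t=17/6 → L at (0,16/3); v=(3,-2)
7. t=8/3 → B at (8,0); v=(3,2)
8. t=1 → R at (11,2); v=(-3,2)

Final position: (11,2)
Wall sequence: RBLRTLBR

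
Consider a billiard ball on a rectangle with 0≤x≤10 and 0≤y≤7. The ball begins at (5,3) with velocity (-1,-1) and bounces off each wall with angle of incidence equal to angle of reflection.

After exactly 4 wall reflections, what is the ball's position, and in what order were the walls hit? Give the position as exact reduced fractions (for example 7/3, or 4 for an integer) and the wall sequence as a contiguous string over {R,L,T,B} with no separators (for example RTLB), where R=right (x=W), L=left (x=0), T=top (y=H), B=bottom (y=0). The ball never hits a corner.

1. t=3 → B at (2,0); v=(-1,1)
2. t=2 → L at (0,2); v=(1,1)
3. t=5 → T at (5,7); v=(1,-1)
4. t=5 → R at (10,2); v=(-1,-1)

Final position: (10,2)
Wall sequence: BLTR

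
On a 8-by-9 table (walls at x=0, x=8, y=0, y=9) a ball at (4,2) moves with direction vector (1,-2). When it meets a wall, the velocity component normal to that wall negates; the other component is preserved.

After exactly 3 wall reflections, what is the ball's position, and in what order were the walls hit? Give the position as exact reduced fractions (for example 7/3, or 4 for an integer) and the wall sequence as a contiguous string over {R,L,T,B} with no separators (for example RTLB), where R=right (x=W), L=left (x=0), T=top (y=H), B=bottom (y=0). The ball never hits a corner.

1. t=1 → B at (5,0); v=(1,2)
2. t=3 → R at (8,6); v=(-1,2)
3. t=3/2 → T at (13/2,9); v=(-1,-2)

Final position: (13/2,9)
Wall sequence: BRT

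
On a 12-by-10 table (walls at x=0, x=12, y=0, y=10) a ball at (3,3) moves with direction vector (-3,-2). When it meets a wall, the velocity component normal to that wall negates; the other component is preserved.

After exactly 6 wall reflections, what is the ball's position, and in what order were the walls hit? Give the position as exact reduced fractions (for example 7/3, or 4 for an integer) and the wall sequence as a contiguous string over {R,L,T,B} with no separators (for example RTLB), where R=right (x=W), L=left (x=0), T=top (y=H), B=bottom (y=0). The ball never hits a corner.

Final position: (15/2,0)
Wall sequence: LBRTLB

1. t=1 → L at (0,1); v=(3,-2)
2. t=1/2 → B at (3/2,0); v=(3,2)
3. t=7/2 → R at (12,7); v=(-3,2)
4. t=3/2 → T at (15/2,10); v=(-3,-2)
5. t=5/2 → L at (0,5); v=(3,-2)
6. t=5/2 → B at (15/2,0); v=(3,2)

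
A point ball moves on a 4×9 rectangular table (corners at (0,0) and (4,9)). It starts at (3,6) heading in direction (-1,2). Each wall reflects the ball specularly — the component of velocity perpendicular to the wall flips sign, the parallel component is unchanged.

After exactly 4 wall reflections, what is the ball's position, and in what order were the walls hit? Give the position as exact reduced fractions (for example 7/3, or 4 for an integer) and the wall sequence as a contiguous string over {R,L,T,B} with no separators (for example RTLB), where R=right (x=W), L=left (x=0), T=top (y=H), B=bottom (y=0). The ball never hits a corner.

1. t=3/2 → T at (3/2,9); v=(-1,-2)
2. t=3/2 → L at (0,6); v=(1,-2)
3. t=3 → B at (3,0); v=(1,2)
4. t=1 → R at (4,2); v=(-1,2)

Final position: (4,2)
Wall sequence: TLBR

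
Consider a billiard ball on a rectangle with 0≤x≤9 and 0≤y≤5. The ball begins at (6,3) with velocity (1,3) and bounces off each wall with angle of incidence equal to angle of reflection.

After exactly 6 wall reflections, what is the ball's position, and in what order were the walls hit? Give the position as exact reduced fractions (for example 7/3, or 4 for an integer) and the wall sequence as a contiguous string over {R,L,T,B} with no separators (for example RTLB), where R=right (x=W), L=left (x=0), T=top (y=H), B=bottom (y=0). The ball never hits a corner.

1. t=2/3 → T at (20/3,5); v=(1,-3)
2. t=5/3 → B at (25/3,0); v=(1,3)
3. t=2/3 → R at (9,2); v=(-1,3)
4. t=1 → T at (8,5); v=(-1,-3)
5. t=5/3 → B at (19/3,0); v=(-1,3)
6. t=5/3 → T at (14/3,5); v=(-1,-3)

Final position: (14/3,5)
Wall sequence: TBRTBT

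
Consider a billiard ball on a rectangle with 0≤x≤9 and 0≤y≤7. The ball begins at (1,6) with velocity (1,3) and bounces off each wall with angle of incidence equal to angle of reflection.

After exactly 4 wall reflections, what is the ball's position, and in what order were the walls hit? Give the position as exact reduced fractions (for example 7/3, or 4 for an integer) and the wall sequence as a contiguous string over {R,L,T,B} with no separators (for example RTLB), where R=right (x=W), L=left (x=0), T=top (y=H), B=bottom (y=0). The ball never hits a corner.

Final position: (25/3,0)
Wall sequence: TBTB

1. t=1/3 → T at (4/3,7); v=(1,-3)
2. t=7/3 → B at (11/3,0); v=(1,3)
3. t=7/3 → T at (6,7); v=(1,-3)
4. t=7/3 → B at (25/3,0); v=(1,3)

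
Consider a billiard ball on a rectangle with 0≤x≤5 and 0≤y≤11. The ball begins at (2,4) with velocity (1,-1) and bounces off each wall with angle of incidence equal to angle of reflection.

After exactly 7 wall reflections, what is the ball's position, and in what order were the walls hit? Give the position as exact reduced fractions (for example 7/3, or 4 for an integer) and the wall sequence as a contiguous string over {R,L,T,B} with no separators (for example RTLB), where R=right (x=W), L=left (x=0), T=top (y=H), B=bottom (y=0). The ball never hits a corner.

1. t=3 → R at (5,1); v=(-1,-1)
2. t=1 → B at (4,0); v=(-1,1)
3. t=4 → L at (0,4); v=(1,1)
4. t=5 → R at (5,9); v=(-1,1)
5. t=2 → T at (3,11); v=(-1,-1)
6. t=3 → L at (0,8); v=(1,-1)
7. t=5 → R at (5,3); v=(-1,-1)

Final position: (5,3)
Wall sequence: RBLRTLR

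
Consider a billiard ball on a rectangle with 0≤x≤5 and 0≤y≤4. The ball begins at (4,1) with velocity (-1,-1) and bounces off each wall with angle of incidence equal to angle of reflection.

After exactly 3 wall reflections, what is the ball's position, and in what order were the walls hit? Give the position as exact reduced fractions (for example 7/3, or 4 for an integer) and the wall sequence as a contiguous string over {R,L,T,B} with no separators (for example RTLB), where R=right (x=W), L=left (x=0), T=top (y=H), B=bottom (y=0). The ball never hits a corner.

1. t=1 → B at (3,0); v=(-1,1)
2. t=3 → L at (0,3); v=(1,1)
3. t=1 → T at (1,4); v=(1,-1)

Final position: (1,4)
Wall sequence: BLT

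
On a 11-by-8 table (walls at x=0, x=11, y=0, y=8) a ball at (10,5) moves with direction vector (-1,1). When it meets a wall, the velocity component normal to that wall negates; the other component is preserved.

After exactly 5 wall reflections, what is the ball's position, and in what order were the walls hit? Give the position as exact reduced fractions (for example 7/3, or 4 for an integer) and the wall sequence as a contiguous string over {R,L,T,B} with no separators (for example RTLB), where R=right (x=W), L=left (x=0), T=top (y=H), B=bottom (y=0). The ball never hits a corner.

Final position: (11,6)
Wall sequence: TLBTR

1. t=3 → T at (7,8); v=(-1,-1)
2. t=7 → L at (0,1); v=(1,-1)
3. t=1 → B at (1,0); v=(1,1)
4. t=8 → T at (9,8); v=(1,-1)
5. t=2 → R at (11,6); v=(-1,-1)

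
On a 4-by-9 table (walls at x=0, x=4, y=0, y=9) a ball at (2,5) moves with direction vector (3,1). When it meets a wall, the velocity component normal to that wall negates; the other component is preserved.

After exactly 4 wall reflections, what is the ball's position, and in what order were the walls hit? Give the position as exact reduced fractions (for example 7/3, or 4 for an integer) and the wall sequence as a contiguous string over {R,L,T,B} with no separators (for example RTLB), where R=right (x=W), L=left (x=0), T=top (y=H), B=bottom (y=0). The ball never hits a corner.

1. t=2/3 → R at (4,17/3); v=(-3,1)
2. t=4/3 → L at (0,7); v=(3,1)
3. t=4/3 → R at (4,25/3); v=(-3,1)
4. t=2/3 → T at (2,9); v=(-3,-1)

Final position: (2,9)
Wall sequence: RLRT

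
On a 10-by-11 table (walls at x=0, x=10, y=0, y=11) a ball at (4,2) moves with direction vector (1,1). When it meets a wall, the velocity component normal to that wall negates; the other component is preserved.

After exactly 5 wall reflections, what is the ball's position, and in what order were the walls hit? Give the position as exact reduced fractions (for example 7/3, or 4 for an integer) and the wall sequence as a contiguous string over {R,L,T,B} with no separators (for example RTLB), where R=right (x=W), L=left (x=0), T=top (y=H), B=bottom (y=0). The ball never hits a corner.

1. t=6 → R at (10,8); v=(-1,1)
2. t=3 → T at (7,11); v=(-1,-1)
3. t=7 → L at (0,4); v=(1,-1)
4. t=4 → B at (4,0); v=(1,1)
5. t=6 → R at (10,6); v=(-1,1)

Final position: (10,6)
Wall sequence: RTLBR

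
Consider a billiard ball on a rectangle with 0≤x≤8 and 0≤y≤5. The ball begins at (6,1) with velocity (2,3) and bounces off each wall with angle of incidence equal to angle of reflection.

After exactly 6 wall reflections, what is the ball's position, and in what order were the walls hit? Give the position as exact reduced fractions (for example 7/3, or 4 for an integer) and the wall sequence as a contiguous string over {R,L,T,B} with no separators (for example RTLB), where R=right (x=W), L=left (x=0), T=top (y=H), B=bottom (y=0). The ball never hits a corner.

Final position: (8/3,0)
Wall sequence: RTBTLB

1. t=1 → R at (8,4); v=(-2,3)
2. t=1/3 → T at (22/3,5); v=(-2,-3)
3. t=5/3 → B at (4,0); v=(-2,3)
4. t=5/3 → T at (2/3,5); v=(-2,-3)
5. t=1/3 → L at (0,4); v=(2,-3)
6. t=4/3 → B at (8/3,0); v=(2,3)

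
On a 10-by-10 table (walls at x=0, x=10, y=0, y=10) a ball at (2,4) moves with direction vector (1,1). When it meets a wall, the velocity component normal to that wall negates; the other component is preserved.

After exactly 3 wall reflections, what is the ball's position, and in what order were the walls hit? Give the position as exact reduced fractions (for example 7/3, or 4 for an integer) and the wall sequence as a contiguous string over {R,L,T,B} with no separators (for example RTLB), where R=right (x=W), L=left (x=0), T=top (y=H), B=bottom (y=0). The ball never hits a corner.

Final position: (2,0)
Wall sequence: TRB

1. t=6 → T at (8,10); v=(1,-1)
2. t=2 → R at (10,8); v=(-1,-1)
3. t=8 → B at (2,0); v=(-1,1)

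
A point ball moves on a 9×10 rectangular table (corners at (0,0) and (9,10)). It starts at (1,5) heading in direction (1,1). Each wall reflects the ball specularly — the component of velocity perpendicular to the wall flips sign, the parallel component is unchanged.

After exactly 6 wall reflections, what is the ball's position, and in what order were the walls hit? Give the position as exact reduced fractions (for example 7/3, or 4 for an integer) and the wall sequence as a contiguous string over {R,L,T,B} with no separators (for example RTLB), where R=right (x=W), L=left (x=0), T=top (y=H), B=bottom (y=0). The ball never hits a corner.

1. t=5 → T at (6,10); v=(1,-1)
2. t=3 → R at (9,7); v=(-1,-1)
3. t=7 → B at (2,0); v=(-1,1)
4. t=2 → L at (0,2); v=(1,1)
5. t=8 → T at (8,10); v=(1,-1)
6. t=1 → R at (9,9); v=(-1,-1)

Final position: (9,9)
Wall sequence: TRBLTR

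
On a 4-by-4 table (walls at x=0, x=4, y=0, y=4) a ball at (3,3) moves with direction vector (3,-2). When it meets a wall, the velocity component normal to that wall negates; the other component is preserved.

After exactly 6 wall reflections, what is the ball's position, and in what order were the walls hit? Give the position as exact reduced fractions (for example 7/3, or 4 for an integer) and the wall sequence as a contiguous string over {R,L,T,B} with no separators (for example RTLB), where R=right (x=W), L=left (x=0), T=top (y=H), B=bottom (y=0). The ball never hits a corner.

Final position: (0,7/3)
Wall sequence: RBLRTL

1. t=1/3 → R at (4,7/3); v=(-3,-2)
2. t=7/6 → B at (1/2,0); v=(-3,2)
3. t=1/6 → L at (0,1/3); v=(3,2)
4. t=4/3 → R at (4,3); v=(-3,2)
5. t=1/2 → T at (5/2,4); v=(-3,-2)
6. t=5/6 → L at (0,7/3); v=(3,-2)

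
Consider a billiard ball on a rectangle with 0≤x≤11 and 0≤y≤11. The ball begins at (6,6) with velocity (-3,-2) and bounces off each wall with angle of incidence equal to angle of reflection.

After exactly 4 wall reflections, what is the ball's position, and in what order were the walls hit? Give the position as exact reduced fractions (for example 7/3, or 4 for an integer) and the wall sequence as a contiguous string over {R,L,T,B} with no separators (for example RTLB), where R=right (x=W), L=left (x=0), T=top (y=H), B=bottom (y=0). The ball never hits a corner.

Final position: (5/2,11)
Wall sequence: LBRT

1. t=2 → L at (0,2); v=(3,-2)
2. t=1 → B at (3,0); v=(3,2)
3. t=8/3 → R at (11,16/3); v=(-3,2)
4. t=17/6 → T at (5/2,11); v=(-3,-2)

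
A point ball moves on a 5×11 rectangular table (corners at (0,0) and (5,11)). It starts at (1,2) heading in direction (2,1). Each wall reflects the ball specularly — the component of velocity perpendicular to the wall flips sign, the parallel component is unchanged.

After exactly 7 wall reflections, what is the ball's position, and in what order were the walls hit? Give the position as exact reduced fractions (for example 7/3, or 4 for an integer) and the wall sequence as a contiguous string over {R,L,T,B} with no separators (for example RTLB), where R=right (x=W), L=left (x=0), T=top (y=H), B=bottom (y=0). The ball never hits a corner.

1. t=2 → R at (5,4); v=(-2,1)
2. t=5/2 → L at (0,13/2); v=(2,1)
3. t=5/2 → R at (5,9); v=(-2,1)
4. t=2 → T at (1,11); v=(-2,-1)
5. t=1/2 → L at (0,21/2); v=(2,-1)
6. t=5/2 → R at (5,8); v=(-2,-1)
7. t=5/2 → L at (0,11/2); v=(2,-1)

Final position: (0,11/2)
Wall sequence: RLRTLRL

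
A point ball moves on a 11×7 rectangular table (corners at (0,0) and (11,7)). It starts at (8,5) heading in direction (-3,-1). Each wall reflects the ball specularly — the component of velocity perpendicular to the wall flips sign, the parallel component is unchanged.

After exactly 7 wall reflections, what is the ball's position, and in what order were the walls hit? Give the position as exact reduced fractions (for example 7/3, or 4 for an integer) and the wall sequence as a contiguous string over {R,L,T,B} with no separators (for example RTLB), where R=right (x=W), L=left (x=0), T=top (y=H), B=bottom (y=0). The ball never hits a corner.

1. t=8/3 → L at (0,7/3); v=(3,-1)
2. t=7/3 → B at (7,0); v=(3,1)
3. t=4/3 → R at (11,4/3); v=(-3,1)
4. t=11/3 → L at (0,5); v=(3,1)
5. t=2 → T at (6,7); v=(3,-1)
6. t=5/3 → R at (11,16/3); v=(-3,-1)
7. t=11/3 → L at (0,5/3); v=(3,-1)

Final position: (0,5/3)
Wall sequence: LBRLTRL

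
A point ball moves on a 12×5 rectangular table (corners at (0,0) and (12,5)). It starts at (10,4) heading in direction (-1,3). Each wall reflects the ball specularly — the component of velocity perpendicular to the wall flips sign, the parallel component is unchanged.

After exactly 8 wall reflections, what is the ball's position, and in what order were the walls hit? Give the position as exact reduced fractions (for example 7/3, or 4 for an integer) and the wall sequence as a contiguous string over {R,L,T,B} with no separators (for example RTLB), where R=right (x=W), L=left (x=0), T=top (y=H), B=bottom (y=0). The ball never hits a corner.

Final position: (1/3,5)
Wall sequence: TBTBTBLT

1. t=1/3 → T at (29/3,5); v=(-1,-3)
2. t=5/3 → B at (8,0); v=(-1,3)
3. t=5/3 → T at (19/3,5); v=(-1,-3)
4. t=5/3 → B at (14/3,0); v=(-1,3)
5. t=5/3 → T at (3,5); v=(-1,-3)
6. t=5/3 → B at (4/3,0); v=(-1,3)
7. t=4/3 → L at (0,4); v=(1,3)
8. t=1/3 → T at (1/3,5); v=(1,-3)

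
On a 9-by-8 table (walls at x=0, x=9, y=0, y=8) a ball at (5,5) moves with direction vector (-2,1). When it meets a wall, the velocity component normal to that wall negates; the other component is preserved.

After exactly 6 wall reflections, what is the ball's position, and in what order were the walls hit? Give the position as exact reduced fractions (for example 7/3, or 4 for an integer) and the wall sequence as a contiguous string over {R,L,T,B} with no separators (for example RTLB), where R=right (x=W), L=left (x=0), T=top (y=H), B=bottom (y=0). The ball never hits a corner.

1. t=5/2 → L at (0,15/2); v=(2,1)
2. t=1/2 → T at (1,8); v=(2,-1)
3. t=4 → R at (9,4); v=(-2,-1)
4. t=4 → B at (1,0); v=(-2,1)
5. t=1/2 → L at (0,1/2); v=(2,1)
6. t=9/2 → R at (9,5); v=(-2,1)

Final position: (9,5)
Wall sequence: LTRBLR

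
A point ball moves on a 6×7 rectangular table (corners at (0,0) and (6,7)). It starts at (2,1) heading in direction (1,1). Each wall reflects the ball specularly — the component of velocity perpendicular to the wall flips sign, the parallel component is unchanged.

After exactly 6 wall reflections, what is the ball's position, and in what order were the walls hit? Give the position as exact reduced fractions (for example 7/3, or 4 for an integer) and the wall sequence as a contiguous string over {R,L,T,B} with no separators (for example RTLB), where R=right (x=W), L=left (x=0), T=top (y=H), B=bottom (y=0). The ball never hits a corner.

1. t=4 → R at (6,5); v=(-1,1)
2. t=2 → T at (4,7); v=(-1,-1)
3. t=4 → L at (0,3); v=(1,-1)
4. t=3 → B at (3,0); v=(1,1)
5. t=3 → R at (6,3); v=(-1,1)
6. t=4 → T at (2,7); v=(-1,-1)

Final position: (2,7)
Wall sequence: RTLBRT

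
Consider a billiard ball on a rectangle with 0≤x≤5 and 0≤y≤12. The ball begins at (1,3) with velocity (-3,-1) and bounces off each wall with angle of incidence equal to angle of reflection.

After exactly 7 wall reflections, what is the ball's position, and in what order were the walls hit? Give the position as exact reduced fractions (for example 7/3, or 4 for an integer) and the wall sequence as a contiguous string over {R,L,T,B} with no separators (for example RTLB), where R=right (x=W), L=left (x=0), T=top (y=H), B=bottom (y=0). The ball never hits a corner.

Final position: (5,17/3)
Wall sequence: LRBLRLR

1. t=1/3 → L at (0,8/3); v=(3,-1)
2. t=5/3 → R at (5,1); v=(-3,-1)
3. t=1 → B at (2,0); v=(-3,1)
4. t=2/3 → L at (0,2/3); v=(3,1)
5. t=5/3 → R at (5,7/3); v=(-3,1)
6. t=5/3 → L at (0,4); v=(3,1)
7. t=5/3 → R at (5,17/3); v=(-3,1)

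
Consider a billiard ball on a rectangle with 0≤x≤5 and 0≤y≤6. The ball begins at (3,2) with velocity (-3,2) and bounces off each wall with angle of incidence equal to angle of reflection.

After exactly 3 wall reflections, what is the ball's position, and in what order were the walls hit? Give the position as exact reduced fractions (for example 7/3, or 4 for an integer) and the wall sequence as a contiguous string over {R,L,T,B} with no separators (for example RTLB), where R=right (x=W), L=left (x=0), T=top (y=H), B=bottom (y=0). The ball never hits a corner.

1. t=1 → L at (0,4); v=(3,2)
2. t=1 → T at (3,6); v=(3,-2)
3. t=2/3 → R at (5,14/3); v=(-3,-2)

Final position: (5,14/3)
Wall sequence: LTR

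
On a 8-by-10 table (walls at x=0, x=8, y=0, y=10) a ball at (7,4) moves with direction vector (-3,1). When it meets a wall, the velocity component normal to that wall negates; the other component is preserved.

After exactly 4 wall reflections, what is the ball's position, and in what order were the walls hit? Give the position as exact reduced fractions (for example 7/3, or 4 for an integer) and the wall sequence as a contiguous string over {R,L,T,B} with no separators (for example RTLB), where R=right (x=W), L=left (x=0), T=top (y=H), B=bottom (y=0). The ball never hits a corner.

Final position: (0,25/3)
Wall sequence: LRTL

1. t=7/3 → L at (0,19/3); v=(3,1)
2. t=8/3 → R at (8,9); v=(-3,1)
3. t=1 → T at (5,10); v=(-3,-1)
4. t=5/3 → L at (0,25/3); v=(3,-1)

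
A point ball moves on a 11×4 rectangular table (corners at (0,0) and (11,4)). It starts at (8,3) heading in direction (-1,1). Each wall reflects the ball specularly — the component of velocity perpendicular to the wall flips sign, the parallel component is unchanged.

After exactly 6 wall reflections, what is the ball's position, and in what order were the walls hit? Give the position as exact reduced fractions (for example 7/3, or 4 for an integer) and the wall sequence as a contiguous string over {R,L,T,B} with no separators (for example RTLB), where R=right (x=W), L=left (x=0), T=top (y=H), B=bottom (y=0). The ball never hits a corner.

1. t=1 → T at (7,4); v=(-1,-1)
2. t=4 → B at (3,0); v=(-1,1)
3. t=3 → L at (0,3); v=(1,1)
4. t=1 → T at (1,4); v=(1,-1)
5. t=4 → B at (5,0); v=(1,1)
6. t=4 → T at (9,4); v=(1,-1)

Final position: (9,4)
Wall sequence: TBLTBT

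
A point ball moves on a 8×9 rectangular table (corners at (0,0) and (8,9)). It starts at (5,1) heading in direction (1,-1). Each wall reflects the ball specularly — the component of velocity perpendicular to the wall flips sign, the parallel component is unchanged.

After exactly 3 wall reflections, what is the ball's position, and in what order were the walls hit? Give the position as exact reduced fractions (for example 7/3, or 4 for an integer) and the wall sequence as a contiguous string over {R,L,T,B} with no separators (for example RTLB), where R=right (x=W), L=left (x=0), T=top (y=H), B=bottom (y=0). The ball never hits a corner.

1. t=1 → B at (6,0); v=(1,1)
2. t=2 → R at (8,2); v=(-1,1)
3. t=7 → T at (1,9); v=(-1,-1)

Final position: (1,9)
Wall sequence: BRT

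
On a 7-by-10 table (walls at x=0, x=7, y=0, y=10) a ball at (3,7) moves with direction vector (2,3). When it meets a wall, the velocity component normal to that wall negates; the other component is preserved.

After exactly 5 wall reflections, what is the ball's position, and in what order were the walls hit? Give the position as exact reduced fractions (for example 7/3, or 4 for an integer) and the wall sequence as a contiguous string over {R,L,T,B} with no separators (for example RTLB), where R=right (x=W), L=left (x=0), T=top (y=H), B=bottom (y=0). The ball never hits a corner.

1. t=1 → T at (5,10); v=(2,-3)
2. t=1 → R at (7,7); v=(-2,-3)
3. t=7/3 → B at (7/3,0); v=(-2,3)
4. t=7/6 → L at (0,7/2); v=(2,3)
5. t=13/6 → T at (13/3,10); v=(2,-3)

Final position: (13/3,10)
Wall sequence: TRBLT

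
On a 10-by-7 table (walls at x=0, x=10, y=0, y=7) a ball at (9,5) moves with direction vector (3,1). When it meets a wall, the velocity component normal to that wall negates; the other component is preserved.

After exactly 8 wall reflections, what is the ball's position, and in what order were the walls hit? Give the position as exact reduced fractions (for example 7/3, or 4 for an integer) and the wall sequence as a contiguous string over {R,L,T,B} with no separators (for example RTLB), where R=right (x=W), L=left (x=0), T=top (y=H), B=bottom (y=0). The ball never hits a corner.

Final position: (3,7)
Wall sequence: RTLRBLRT

1. t=1/3 → R at (10,16/3); v=(-3,1)
2. t=5/3 → T at (5,7); v=(-3,-1)
3. t=5/3 → L at (0,16/3); v=(3,-1)
4. t=10/3 → R at (10,2); v=(-3,-1)
5. t=2 → B at (4,0); v=(-3,1)
6. t=4/3 → L at (0,4/3); v=(3,1)
7. t=10/3 → R at (10,14/3); v=(-3,1)
8. t=7/3 → T at (3,7); v=(-3,-1)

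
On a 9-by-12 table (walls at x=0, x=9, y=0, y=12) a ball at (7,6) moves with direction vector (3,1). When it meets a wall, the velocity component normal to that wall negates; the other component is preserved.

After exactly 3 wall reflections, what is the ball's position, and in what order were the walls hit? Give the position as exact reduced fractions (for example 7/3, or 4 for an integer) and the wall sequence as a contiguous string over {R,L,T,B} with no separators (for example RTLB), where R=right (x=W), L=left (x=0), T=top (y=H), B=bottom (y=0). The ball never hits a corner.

1. t=2/3 → R at (9,20/3); v=(-3,1)
2. t=3 → L at (0,29/3); v=(3,1)
3. t=7/3 → T at (7,12); v=(3,-1)

Final position: (7,12)
Wall sequence: RLT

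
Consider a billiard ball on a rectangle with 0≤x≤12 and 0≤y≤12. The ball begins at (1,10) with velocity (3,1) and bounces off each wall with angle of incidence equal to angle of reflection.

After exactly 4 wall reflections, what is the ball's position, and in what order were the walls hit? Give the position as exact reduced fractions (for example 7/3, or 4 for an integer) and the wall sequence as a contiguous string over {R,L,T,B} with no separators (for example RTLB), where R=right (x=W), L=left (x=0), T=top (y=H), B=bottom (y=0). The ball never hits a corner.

1. t=2 → T at (7,12); v=(3,-1)
2. t=5/3 → R at (12,31/3); v=(-3,-1)
3. t=4 → L at (0,19/3); v=(3,-1)
4. t=4 → R at (12,7/3); v=(-3,-1)

Final position: (12,7/3)
Wall sequence: TRLR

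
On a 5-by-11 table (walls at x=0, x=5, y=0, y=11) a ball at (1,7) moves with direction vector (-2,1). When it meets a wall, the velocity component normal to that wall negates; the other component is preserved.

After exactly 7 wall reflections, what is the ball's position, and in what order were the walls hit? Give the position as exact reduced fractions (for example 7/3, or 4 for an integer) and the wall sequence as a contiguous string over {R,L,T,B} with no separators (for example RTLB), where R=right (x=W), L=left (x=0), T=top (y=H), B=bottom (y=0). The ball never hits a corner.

1. t=1/2 → L at (0,15/2); v=(2,1)
2. t=5/2 → R at (5,10); v=(-2,1)
3. t=1 → T at (3,11); v=(-2,-1)
4. t=3/2 → L at (0,19/2); v=(2,-1)
5. t=5/2 → R at (5,7); v=(-2,-1)
6. t=5/2 → L at (0,9/2); v=(2,-1)
7. t=5/2 → R at (5,2); v=(-2,-1)

Final position: (5,2)
Wall sequence: LRTLRLR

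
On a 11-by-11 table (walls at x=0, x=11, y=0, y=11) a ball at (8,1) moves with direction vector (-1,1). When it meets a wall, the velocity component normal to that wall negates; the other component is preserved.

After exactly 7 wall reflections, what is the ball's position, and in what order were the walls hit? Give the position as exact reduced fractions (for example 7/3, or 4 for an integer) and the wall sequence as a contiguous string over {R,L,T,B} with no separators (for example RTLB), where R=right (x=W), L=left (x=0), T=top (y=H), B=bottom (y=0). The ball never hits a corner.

1. t=8 → L at (0,9); v=(1,1)
2. t=2 → T at (2,11); v=(1,-1)
3. t=9 → R at (11,2); v=(-1,-1)
4. t=2 → B at (9,0); v=(-1,1)
5. t=9 → L at (0,9); v=(1,1)
6. t=2 → T at (2,11); v=(1,-1)
7. t=9 → R at (11,2); v=(-1,-1)

Final position: (11,2)
Wall sequence: LTRBLTR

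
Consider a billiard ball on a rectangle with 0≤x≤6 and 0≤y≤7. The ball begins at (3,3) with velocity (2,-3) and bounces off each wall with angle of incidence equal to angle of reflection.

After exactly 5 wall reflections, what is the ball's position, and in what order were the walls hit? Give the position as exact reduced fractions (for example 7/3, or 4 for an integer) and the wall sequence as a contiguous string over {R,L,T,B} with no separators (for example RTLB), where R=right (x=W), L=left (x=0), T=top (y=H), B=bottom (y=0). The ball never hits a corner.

1. t=1 → B at (5,0); v=(2,3)
2. t=1/2 → R at (6,3/2); v=(-2,3)
3. t=11/6 → T at (7/3,7); v=(-2,-3)
4. t=7/6 → L at (0,7/2); v=(2,-3)
5. t=7/6 → B at (7/3,0); v=(2,3)

Final position: (7/3,0)
Wall sequence: BRTLB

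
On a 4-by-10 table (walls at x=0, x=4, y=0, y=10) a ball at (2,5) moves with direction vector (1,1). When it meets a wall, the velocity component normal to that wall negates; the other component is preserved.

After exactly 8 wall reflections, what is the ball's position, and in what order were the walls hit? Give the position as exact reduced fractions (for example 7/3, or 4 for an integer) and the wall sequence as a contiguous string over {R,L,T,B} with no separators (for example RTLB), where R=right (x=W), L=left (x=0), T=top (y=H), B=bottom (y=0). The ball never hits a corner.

1. t=2 → R at (4,7); v=(-1,1)
2. t=3 → T at (1,10); v=(-1,-1)
3. t=1 → L at (0,9); v=(1,-1)
4. t=4 → R at (4,5); v=(-1,-1)
5. t=4 → L at (0,1); v=(1,-1)
6. t=1 → B at (1,0); v=(1,1)
7. t=3 → R at (4,3); v=(-1,1)
8. t=4 → L at (0,7); v=(1,1)

Final position: (0,7)
Wall sequence: RTLRLBRL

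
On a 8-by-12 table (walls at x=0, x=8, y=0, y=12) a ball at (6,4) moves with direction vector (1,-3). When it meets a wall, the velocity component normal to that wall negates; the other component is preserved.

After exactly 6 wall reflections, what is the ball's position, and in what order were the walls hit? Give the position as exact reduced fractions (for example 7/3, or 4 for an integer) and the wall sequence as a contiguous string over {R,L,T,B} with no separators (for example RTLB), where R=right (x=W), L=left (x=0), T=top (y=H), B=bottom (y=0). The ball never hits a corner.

Final position: (10/3,12)
Wall sequence: BRTBLT

1. t=4/3 → B at (22/3,0); v=(1,3)
2. t=2/3 → R at (8,2); v=(-1,3)
3. t=10/3 → T at (14/3,12); v=(-1,-3)
4. t=4 → B at (2/3,0); v=(-1,3)
5. t=2/3 → L at (0,2); v=(1,3)
6. t=10/3 → T at (10/3,12); v=(1,-3)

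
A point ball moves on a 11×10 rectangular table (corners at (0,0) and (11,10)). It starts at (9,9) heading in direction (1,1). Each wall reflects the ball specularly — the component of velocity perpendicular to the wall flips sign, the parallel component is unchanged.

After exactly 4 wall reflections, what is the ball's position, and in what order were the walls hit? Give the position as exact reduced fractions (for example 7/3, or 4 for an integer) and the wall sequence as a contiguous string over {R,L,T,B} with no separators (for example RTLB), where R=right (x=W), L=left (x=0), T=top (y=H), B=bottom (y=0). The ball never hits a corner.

Final position: (0,2)
Wall sequence: TRBL

1. t=1 → T at (10,10); v=(1,-1)
2. t=1 → R at (11,9); v=(-1,-1)
3. t=9 → B at (2,0); v=(-1,1)
4. t=2 → L at (0,2); v=(1,1)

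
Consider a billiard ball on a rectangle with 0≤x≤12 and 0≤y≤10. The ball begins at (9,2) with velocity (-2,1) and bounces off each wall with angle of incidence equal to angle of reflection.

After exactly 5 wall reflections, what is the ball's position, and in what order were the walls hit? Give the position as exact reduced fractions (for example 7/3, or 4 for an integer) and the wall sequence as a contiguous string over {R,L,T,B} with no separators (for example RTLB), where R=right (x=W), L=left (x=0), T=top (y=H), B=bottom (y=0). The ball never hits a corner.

1. t=9/2 → L at (0,13/2); v=(2,1)
2. t=7/2 → T at (7,10); v=(2,-1)
3. t=5/2 → R at (12,15/2); v=(-2,-1)
4. t=6 → L at (0,3/2); v=(2,-1)
5. t=3/2 → B at (3,0); v=(2,1)

Final position: (3,0)
Wall sequence: LTRLB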